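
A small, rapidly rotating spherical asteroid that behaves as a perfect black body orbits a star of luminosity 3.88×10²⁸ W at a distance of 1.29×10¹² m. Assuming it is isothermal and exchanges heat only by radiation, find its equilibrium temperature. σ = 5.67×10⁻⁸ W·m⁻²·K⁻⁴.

First find the stellar flux at distance d: S = L/(4πd²) = 3.88×10²⁸/(4π·(1.29×10¹²)²) = 1855 W/m².
For an isothermal sphere, absorbed (1−a)S·πr² = emitted σ·4πr²·T⁴, so T⁴ = (1−a)S/(4σ).
T⁴ = 1.00·1855/(4·5.67×10⁻⁸) = 8.181×10⁹ K⁴.

T ≈ 301 K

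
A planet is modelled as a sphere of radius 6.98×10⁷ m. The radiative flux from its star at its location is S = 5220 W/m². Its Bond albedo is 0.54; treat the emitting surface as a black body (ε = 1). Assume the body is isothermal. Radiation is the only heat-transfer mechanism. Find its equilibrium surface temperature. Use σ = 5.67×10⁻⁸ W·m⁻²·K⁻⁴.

T ≈ 321 K

At equilibrium, absorbed power = emitted power.
Absorbing cross-section = πr² = 1.531×10¹⁶ m²; emitting surface = 4πr² = 6.122×10¹⁶ m² (ratio 4).
(1−a)S·A_cross = εσ·A_surf·T⁴  ⇒  T⁴ = (1−a)S/(4σ).
T⁴ = 0.460·5220/(4·5.67×10⁻⁸) = 1.059×10¹⁰ K⁴.
T = (1.059×10¹⁰)^(1/4).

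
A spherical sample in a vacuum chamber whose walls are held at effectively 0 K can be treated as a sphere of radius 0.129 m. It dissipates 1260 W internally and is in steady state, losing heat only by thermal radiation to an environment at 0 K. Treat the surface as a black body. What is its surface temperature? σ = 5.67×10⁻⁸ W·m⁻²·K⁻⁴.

T ≈ 571 K

Steady state: internal power = radiated power, P = εσA T⁴.
Radiating area A = 4πr² = 0.2091 m².
T⁴ = P/(εσA) = 1260/(1.0·5.67×10⁻⁸·0.2091) = 1.063×10¹¹ K⁴.
T = (1.063×10¹¹)^(1/4).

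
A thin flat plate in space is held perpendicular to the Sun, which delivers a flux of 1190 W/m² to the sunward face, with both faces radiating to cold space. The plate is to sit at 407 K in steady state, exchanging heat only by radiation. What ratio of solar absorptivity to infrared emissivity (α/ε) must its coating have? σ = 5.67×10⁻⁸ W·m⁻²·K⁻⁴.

α/ε ≈ 2.61

Balance: αS·A = εσ·2A·T⁴ ⇒ α/ε = 2σT⁴/S.
α/ε = 2·5.67×10⁻⁸·(407)⁴/1190 = 2·5.67×10⁻⁸·2.744×10¹⁰/1190.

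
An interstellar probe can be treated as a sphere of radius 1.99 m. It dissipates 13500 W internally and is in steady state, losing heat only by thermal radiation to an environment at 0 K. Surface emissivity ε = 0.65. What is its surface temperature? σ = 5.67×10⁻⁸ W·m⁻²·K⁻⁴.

Steady state: internal power = radiated power, P = εσA T⁴.
Radiating area A = 4πr² = 49.76 m².
T⁴ = P/(εσA) = 13500/(0.65·5.67×10⁻⁸·49.76) = 7.361×10⁹ K⁴.
T = (7.361×10⁹)^(1/4).

T ≈ 293 K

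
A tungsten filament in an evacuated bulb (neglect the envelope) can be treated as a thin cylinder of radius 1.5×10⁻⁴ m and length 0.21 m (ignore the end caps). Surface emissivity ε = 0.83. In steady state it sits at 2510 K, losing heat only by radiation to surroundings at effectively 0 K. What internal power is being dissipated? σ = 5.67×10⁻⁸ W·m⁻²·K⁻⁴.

Steady state: P = εσA T⁴.
A = 2πrL = 1.979×10⁻⁴ m²; T⁴ = (2510)⁴ = 3.969×10¹³ K⁴.
P = 0.83 × 5.67×10⁻⁸ × 1.979×10⁻⁴ × 3.969×10¹³.

P ≈ 370 W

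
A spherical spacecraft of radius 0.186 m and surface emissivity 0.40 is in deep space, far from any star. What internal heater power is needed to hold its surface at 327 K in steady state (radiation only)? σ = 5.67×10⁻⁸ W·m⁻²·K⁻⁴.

P ≈ 113 W

P = εσ·4πr²·T⁴.
4πr² = 0.4347 m²; T⁴ = 1.143×10¹⁰ K⁴.
P = 0.40·5.67×10⁻⁸·0.4347·1.143×10¹⁰.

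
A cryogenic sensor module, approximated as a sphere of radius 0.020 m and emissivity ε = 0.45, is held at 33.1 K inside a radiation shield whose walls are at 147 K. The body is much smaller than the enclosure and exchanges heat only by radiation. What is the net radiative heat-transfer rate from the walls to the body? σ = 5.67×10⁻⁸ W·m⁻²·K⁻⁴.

For a small grey body in a large enclosure: P_net = εσA(T_body⁴ − T_wall⁴).
A = 4πr² = 0.005027 m²; T_body⁴ − T_wall⁴ = 1.200×10⁶ − 4.669×10⁸ = -4.657×10⁸ K⁴.
|P_net| = 0.45·5.67×10⁻⁸·0.005027·4.657×10⁸.

P_net ≈ 0.0597 W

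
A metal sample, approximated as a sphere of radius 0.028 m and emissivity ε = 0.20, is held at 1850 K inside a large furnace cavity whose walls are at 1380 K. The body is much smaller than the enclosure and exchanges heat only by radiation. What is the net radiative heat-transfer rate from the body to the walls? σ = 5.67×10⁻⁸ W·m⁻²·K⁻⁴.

For a small grey body in a large enclosure: P_net = εσA(T_body⁴ − T_wall⁴).
A = 4πr² = 0.009852 m²; T_body⁴ − T_wall⁴ = 1.171×10¹³ − 3.627×10¹² = 8.087×10¹² K⁴.
|P_net| = 0.20·5.67×10⁻⁸·0.009852·8.087×10¹².

P_net ≈ 903 W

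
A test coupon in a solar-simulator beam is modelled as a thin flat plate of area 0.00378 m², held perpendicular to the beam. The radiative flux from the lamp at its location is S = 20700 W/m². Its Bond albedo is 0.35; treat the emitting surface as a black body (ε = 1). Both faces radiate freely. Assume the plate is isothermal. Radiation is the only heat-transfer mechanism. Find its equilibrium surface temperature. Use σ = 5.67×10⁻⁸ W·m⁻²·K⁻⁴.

T ≈ 587 K

At equilibrium, absorbed power = emitted power.
Absorbing cross-section = A = 0.003780 m²; emitting surface = 2A = 0.007560 m² (ratio 2).
(1−a)S·A_cross = εσ·A_surf·T⁴  ⇒  T⁴ = (1−a)S/(2σ).
T⁴ = 0.650·20700/(2·5.67×10⁻⁸) = 1.187×10¹¹ K⁴.
T = (1.187×10¹¹)^(1/4).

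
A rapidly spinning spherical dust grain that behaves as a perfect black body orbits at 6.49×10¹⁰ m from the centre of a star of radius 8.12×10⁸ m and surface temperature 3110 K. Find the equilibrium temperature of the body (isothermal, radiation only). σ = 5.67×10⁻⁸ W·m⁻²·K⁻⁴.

The star's surface emits σT_*⁴; at distance d the flux is S = σT_*⁴(R_*/d)².
S = 5.67×10⁻⁸·(3110)⁴·(8.12×10⁸/6.49×10¹⁰)² = 830.3 W/m².
For an isothermal sphere T⁴ = (1−a)S/(4σ) = 3.661×10⁹ K⁴.

T ≈ 246 K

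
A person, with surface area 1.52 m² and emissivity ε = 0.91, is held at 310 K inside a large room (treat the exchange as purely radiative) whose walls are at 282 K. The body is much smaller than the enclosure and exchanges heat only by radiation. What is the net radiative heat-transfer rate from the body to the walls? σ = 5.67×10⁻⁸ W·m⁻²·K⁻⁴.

For a small grey body in a large enclosure: P_net = εσA(T_body⁴ − T_wall⁴).
A = 1.52 m²; T_body⁴ − T_wall⁴ = 9.235×10⁹ − 6.324×10⁹ = 2.911×10⁹ K⁴.
|P_net| = 0.91·5.67×10⁻⁸·1.520·2.911×10⁹.

P_net ≈ 228 W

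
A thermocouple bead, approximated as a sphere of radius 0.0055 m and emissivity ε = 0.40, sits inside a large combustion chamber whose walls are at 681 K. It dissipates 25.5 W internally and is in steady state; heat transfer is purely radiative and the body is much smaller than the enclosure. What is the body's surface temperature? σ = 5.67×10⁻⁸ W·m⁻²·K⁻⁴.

T ≈ 1330 K

For a small grey body in a large enclosure, net radiated power = εσA(T⁴ − T_w⁴).
Steady state: P = εσA(T⁴ − T_w⁴) with A = 4πr² = 3.801×10⁻⁴ m².
T⁴ = P/(εσA) + T_w⁴ = 25.5/(0.40·5.67×10⁻⁸·3.801×10⁻⁴) + (681)⁴
    = 2.958×10¹² + 2.151×10¹¹ = 3.173×10¹² K⁴.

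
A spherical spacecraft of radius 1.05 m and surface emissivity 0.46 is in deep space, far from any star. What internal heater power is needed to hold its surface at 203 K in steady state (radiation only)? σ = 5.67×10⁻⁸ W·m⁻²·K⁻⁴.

P = εσ·4πr²·T⁴.
4πr² = 13.85 m²; T⁴ = 1.698×10⁹ K⁴.
P = 0.46·5.67×10⁻⁸·13.85·1.698×10⁹.

P ≈ 614 W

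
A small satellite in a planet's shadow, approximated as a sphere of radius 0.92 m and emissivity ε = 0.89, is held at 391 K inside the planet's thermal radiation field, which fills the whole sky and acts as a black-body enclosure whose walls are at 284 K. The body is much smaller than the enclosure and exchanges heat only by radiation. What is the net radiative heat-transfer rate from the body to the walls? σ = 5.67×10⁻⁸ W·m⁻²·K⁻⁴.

For a small grey body in a large enclosure: P_net = εσA(T_body⁴ − T_wall⁴).
A = 4πr² = 10.64 m²; T_body⁴ − T_wall⁴ = 2.337×10¹⁰ − 6.505×10⁹ = 1.687×10¹⁰ K⁴.
|P_net| = 0.89·5.67×10⁻⁸·10.64·1.687×10¹⁰.

P_net ≈ 9050 W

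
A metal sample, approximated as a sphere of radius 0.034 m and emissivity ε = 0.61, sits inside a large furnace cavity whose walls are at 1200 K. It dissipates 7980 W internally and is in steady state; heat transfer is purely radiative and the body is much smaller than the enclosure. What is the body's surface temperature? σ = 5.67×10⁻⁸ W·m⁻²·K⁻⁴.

For a small grey body in a large enclosure, net radiated power = εσA(T⁴ − T_w⁴).
Steady state: P = εσA(T⁴ − T_w⁴) with A = 4πr² = 0.01453 m².
T⁴ = P/(εσA) + T_w⁴ = 7980/(0.61·5.67×10⁻⁸·0.01453) + (1200)⁴
    = 1.588×10¹³ + 2.074×10¹² = 1.796×10¹³ K⁴.

T ≈ 2060 K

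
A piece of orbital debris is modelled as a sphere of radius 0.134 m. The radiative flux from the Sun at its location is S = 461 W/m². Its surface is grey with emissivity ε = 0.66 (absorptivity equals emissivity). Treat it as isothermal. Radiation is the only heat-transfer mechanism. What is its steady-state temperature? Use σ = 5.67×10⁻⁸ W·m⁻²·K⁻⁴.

At equilibrium, absorbed power = emitted power.
Absorbing cross-section = πr² = 0.05641 m²; emitting surface = 4πr² = 0.2256 m² (ratio 4).
εS·A_cross = εσ·A_surf·T⁴  ⇒  T⁴ = S/(4σ)   (ε cancels).
T⁴ = 461/(4·5.67×10⁻⁸) = 2.033×10⁹ K⁴.
T = (2.033×10⁹)^(1/4).

T ≈ 212 K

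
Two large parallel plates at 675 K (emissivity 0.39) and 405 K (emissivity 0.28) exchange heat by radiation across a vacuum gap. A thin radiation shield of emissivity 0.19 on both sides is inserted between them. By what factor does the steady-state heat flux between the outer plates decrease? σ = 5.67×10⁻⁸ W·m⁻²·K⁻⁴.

Without shield: q₀ = σΔ(T⁴)/(1/ε₁+1/ε₂−1) with denominator 5.136.
With shield the two gaps are in series; the resistances add: (1/ε₁+1/ε_s−1)+(1/ε_s+1/ε₂−1) = 6.827+7.835 = 14.66.
Heat-flux ratio q₀/q = 14.66/5.136.

factor ≈ 2.85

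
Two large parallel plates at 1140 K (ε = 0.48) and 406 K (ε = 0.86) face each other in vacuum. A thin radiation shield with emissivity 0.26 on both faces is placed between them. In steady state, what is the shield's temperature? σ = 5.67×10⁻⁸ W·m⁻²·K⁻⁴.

T_s ≈ 938 K

In steady state the net flux on the hot side equals that on the cold side.
σ(T₁⁴−T_s⁴)/D₁ = σ(T_s⁴−T₂⁴)/D₂, with D₁ = 1/ε₁+1/ε_s−1 = 4.929, D₂ = 1/ε_s+1/ε₂−1 = 4.009.
Solve for T_s⁴: T_s⁴ = (D₂·T₁⁴ + D₁·T₂⁴)/(D₁+D₂) = 7.725×10¹¹ K⁴.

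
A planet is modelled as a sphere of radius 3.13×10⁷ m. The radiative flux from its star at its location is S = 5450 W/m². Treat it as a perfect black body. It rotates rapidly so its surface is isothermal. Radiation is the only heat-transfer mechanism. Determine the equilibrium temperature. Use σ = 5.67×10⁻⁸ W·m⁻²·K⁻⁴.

At equilibrium, absorbed power = emitted power.
Absorbing cross-section = πr² = 3.078×10¹⁵ m²; emitting surface = 4πr² = 1.231×10¹⁶ m² (ratio 4).
S·A_cross = εσ·A_surf·T⁴  ⇒  T⁴ = S/(4σ).
T⁴ = 1.00·5450/(4·5.67×10⁻⁸) = 2.403×10¹⁰ K⁴.
T = (2.403×10¹⁰)^(1/4).

T ≈ 394 K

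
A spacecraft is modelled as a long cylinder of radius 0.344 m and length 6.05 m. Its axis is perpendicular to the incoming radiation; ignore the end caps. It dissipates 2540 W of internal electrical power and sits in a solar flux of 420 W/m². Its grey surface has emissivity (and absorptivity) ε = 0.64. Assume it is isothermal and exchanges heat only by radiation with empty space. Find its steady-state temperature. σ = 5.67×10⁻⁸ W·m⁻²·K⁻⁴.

At steady state, absorbed solar power + internal power = radiated power.
Absorbed: α·S·A_cross = 0.64·420·4.162 = 1119 W (cross-section 2rL).
Total input = 1119 + 2540 = 3659 W.
Radiated: εσ·A_surf·T⁴ with A_surf = 2πrL = 13.08 m².
T⁴ = 3659/(0.64·5.67×10⁻⁸·13.08) = 7.711×10⁹ K⁴.

T ≈ 296 K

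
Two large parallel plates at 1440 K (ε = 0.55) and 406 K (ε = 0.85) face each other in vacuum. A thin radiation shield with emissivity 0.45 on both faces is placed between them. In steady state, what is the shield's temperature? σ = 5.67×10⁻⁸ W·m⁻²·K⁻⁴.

T_s ≈ 1180 K

In steady state the net flux on the hot side equals that on the cold side.
σ(T₁⁴−T_s⁴)/D₁ = σ(T_s⁴−T₂⁴)/D₂, with D₁ = 1/ε₁+1/ε_s−1 = 3.040, D₂ = 1/ε_s+1/ε₂−1 = 2.399.
Solve for T_s⁴: T_s⁴ = (D₂·T₁⁴ + D₁·T₂⁴)/(D₁+D₂) = 1.911×10¹² K⁴.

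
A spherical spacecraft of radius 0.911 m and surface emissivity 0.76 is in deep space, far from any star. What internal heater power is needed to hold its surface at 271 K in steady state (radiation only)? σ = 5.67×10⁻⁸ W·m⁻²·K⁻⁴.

P ≈ 2420 W

P = εσ·4πr²·T⁴.
4πr² = 10.43 m²; T⁴ = 5.394×10⁹ K⁴.
P = 0.76·5.67×10⁻⁸·10.43·5.394×10⁹.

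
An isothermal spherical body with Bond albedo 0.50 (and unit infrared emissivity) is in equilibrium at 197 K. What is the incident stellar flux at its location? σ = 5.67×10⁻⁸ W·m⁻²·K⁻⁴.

S ≈ 683 W/m²

(1−a)S·πr² = σ·4πr²·T⁴ ⇒ S = 4σT⁴/(1−a).
S = 4·5.67×10⁻⁸·1.506×10⁹/0.500.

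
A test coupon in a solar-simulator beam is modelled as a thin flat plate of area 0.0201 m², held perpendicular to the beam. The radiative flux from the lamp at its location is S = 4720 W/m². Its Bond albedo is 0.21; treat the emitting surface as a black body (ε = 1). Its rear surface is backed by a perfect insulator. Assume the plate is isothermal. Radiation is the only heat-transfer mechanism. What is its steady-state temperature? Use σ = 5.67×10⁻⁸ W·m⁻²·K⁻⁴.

T ≈ 506 K

At equilibrium, absorbed power = emitted power.
Absorbing cross-section = A = 0.02010 m²; emitting surface = A = 0.02010 m² (ratio 1).
(1−a)S·A_cross = εσ·A_surf·T⁴  ⇒  T⁴ = (1−a)S/(1σ).
T⁴ = 0.790·4720/(1·5.67×10⁻⁸) = 6.576×10¹⁰ K⁴.
T = (6.576×10¹⁰)^(1/4).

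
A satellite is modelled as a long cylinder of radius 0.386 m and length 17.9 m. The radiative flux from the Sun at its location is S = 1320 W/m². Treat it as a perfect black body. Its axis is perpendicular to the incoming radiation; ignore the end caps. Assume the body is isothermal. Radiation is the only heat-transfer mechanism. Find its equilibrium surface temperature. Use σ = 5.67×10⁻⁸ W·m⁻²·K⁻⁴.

T ≈ 293 K

At equilibrium, absorbed power = emitted power.
Absorbing cross-section = 2rL = 13.82 m²; emitting surface = 2πrL = 43.41 m² (ratio π).
S·A_cross = εσ·A_surf·T⁴  ⇒  T⁴ = S/(πσ).
T⁴ = 1.00·1320/(π·5.67×10⁻⁸) = 7.410×10⁹ K⁴.
T = (7.410×10⁹)^(1/4).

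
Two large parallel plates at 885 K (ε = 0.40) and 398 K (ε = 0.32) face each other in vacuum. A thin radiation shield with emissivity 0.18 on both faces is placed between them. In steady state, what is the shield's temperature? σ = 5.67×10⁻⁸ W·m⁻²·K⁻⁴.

In steady state the net flux on the hot side equals that on the cold side.
σ(T₁⁴−T_s⁴)/D₁ = σ(T_s⁴−T₂⁴)/D₂, with D₁ = 1/ε₁+1/ε_s−1 = 7.056, D₂ = 1/ε_s+1/ε₂−1 = 7.681.
Solve for T_s⁴: T_s⁴ = (D₂·T₁⁴ + D₁·T₂⁴)/(D₁+D₂) = 3.317×10¹¹ K⁴.

T_s ≈ 759 K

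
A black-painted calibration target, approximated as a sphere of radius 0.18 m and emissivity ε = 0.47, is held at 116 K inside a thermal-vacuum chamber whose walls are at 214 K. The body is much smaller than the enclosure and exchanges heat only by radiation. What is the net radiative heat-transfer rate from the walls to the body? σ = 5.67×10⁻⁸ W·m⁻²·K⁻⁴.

For a small grey body in a large enclosure: P_net = εσA(T_body⁴ − T_wall⁴).
A = 4πr² = 0.4072 m²; T_body⁴ − T_wall⁴ = 1.811×10⁸ − 2.097×10⁹ = -1.916×10⁹ K⁴.
|P_net| = 0.47·5.67×10⁻⁸·0.4072·1.916×10⁹.

P_net ≈ 20.8 W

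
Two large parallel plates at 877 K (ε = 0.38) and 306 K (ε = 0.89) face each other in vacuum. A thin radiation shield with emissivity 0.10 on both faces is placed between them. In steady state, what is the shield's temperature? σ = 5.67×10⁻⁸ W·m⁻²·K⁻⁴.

In steady state the net flux on the hot side equals that on the cold side.
σ(T₁⁴−T_s⁴)/D₁ = σ(T_s⁴−T₂⁴)/D₂, with D₁ = 1/ε₁+1/ε_s−1 = 11.63, D₂ = 1/ε_s+1/ε₂−1 = 10.12.
Solve for T_s⁴: T_s⁴ = (D₂·T₁⁴ + D₁·T₂⁴)/(D₁+D₂) = 2.800×10¹¹ K⁴.

T_s ≈ 727 K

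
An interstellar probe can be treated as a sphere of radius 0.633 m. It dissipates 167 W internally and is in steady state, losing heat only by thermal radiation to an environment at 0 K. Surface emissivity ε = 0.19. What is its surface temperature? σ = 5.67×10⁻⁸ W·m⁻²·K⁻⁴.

Steady state: internal power = radiated power, P = εσA T⁴.
Radiating area A = 4πr² = 5.035 m².
T⁴ = P/(εσA) = 167/(0.19·5.67×10⁻⁸·5.035) = 3.079×10⁹ K⁴.
T = (3.079×10⁹)^(1/4).

T ≈ 236 K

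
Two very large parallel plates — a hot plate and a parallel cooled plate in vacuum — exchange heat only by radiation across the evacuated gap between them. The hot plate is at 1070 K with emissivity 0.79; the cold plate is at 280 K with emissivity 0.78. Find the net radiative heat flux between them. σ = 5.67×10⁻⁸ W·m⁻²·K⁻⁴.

For two infinite grey parallel plates, q = σ(T₁⁴ − T₂⁴)/(1/ε₁ + 1/ε₂ − 1).
T₁⁴ − T₂⁴ = 1.311×10¹² − 6.147×10⁹ = 1.305×10¹² K⁴.
1/ε₁ + 1/ε₂ − 1 = 1.266 + 1.282 − 1 = 1.548.
q = 5.67×10⁻⁸ × 1.305×10¹² / 1.548.

q ≈ 47800 W/m²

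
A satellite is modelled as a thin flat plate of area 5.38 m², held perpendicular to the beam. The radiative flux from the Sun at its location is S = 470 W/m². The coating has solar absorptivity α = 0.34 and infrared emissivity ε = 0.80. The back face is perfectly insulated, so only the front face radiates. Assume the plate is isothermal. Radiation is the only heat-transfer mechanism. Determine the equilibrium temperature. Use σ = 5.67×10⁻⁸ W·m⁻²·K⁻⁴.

At equilibrium, absorbed power = emitted power.
Absorbing cross-section = A = 5.380 m²; emitting surface = A = 5.380 m² (ratio 1).
αS·A_cross = εσ·A_surf·T⁴  ⇒  T⁴ = αS/(ε·1σ).
T⁴ = 0.340·470/(0.80·1·5.67×10⁻⁸) = 3.523×10⁹ K⁴.
T = (3.523×10⁹)^(1/4).

T ≈ 244 K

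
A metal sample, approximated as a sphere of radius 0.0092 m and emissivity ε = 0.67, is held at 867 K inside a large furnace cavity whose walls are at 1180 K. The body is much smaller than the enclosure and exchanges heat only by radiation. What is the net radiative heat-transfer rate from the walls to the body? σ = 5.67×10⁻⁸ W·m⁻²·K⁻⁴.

P_net ≈ 55.5 W

For a small grey body in a large enclosure: P_net = εσA(T_body⁴ − T_wall⁴).
A = 4πr² = 0.001064 m²; T_body⁴ − T_wall⁴ = 5.650×10¹¹ − 1.939×10¹² = -1.374×10¹² K⁴.
|P_net| = 0.67·5.67×10⁻⁸·0.001064·1.374×10¹².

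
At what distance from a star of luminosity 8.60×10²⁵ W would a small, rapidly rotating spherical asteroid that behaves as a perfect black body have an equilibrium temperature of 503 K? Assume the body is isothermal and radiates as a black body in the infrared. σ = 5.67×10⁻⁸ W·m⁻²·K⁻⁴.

For an isothermal black-emitting sphere, (1−a)S·πr² = σ·4πr²·T⁴ ⇒ S = 4σT⁴/(1−a).
S = 4·5.67×10⁻⁸·(503)⁴/1.00 = 14520 W/m².
Flux falls as S = L/(4πd²), so d = √(L/(4πS)) = √(8.60×10²⁵/(4π·14520)).

d ≈ 2.17×10¹⁰ m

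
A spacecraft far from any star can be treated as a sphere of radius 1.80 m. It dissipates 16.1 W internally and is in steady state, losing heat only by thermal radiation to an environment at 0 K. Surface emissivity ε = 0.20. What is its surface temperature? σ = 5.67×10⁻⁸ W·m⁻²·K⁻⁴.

T ≈ 76.8 K

Steady state: internal power = radiated power, P = εσA T⁴.
Radiating area A = 4πr² = 40.72 m².
T⁴ = P/(εσA) = 16.1/(0.20·5.67×10⁻⁸·40.72) = 3.487×10⁷ K⁴.
T = (3.487×10⁷)^(1/4).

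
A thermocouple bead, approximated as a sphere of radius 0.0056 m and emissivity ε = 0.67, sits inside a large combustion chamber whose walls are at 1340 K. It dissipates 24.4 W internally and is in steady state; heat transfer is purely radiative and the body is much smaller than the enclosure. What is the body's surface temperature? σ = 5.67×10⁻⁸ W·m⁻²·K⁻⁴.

T ≈ 1480 K

For a small grey body in a large enclosure, net radiated power = εσA(T⁴ − T_w⁴).
Steady state: P = εσA(T⁴ − T_w⁴) with A = 4πr² = 3.941×10⁻⁴ m².
T⁴ = P/(εσA) + T_w⁴ = 24.4/(0.67·5.67×10⁻⁸·3.941×10⁻⁴) + (1340)⁴
    = 1.630×10¹² + 3.224×10¹² = 4.854×10¹² K⁴.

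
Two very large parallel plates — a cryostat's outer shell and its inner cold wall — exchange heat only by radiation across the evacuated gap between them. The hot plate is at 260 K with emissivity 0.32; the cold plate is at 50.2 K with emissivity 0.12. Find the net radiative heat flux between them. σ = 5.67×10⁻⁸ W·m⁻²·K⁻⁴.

For two infinite grey parallel plates, q = σ(T₁⁴ − T₂⁴)/(1/ε₁ + 1/ε₂ − 1).
T₁⁴ − T₂⁴ = 4.570×10⁹ − 6.351×10⁶ = 4.563×10⁹ K⁴.
1/ε₁ + 1/ε₂ − 1 = 3.125 + 8.333 − 1 = 10.46.
q = 5.67×10⁻⁸ × 4.563×10⁹ / 10.46.

q ≈ 24.7 W/m²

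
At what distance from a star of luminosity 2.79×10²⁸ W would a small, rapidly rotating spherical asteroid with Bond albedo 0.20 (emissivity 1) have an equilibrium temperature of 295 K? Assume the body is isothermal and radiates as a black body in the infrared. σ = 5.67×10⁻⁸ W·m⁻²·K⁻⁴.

For an isothermal black-emitting sphere, (1−a)S·πr² = σ·4πr²·T⁴ ⇒ S = 4σT⁴/(1−a).
S = 4·5.67×10⁻⁸·(295)⁴/0.800 = 2147 W/m².
Flux falls as S = L/(4πd²), so d = √(L/(4πS)) = √(2.79×10²⁸/(4π·2147)).

d ≈ 1.02×10¹² m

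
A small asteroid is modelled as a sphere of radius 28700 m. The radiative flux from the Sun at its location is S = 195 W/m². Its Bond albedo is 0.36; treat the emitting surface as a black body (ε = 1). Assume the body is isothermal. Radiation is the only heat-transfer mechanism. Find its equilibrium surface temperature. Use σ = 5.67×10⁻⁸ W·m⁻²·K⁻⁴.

At equilibrium, absorbed power = emitted power.
Absorbing cross-section = πr² = 2.588×10⁹ m²; emitting surface = 4πr² = 1.035×10¹⁰ m² (ratio 4).
(1−a)S·A_cross = εσ·A_surf·T⁴  ⇒  T⁴ = (1−a)S/(4σ).
T⁴ = 0.640·195/(4·5.67×10⁻⁸) = 5.503×10⁸ K⁴.
T = (5.503×10⁸)^(1/4).

T ≈ 153 K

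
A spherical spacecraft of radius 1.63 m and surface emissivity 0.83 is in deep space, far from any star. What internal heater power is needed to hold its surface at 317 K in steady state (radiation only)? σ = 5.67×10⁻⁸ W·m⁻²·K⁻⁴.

P = εσ·4πr²·T⁴.
4πr² = 33.39 m²; T⁴ = 1.010×10¹⁰ K⁴.
P = 0.83·5.67×10⁻⁸·33.39·1.010×10¹⁰.

P ≈ 15900 W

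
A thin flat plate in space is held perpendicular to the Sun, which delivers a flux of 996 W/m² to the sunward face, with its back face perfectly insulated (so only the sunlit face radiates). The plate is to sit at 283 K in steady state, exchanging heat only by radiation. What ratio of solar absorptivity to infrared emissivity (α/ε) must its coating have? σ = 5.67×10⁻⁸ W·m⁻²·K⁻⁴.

Balance: αS·A = εσ·1A·T⁴ ⇒ α/ε = σT⁴/S.
α/ε = 5.67×10⁻⁸·(283)⁴/996 = 5.67×10⁻⁸·6.414×10⁹/996.

α/ε ≈ 0.365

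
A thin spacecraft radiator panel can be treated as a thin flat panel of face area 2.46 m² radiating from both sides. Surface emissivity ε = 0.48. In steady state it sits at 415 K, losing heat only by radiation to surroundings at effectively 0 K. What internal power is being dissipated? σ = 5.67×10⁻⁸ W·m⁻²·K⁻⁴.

P ≈ 3970 W

Steady state: P = εσA T⁴.
A = 2·2.46 = 4.920 m²; T⁴ = (415)⁴ = 2.966×10¹⁰ K⁴.
P = 0.48 × 5.67×10⁻⁸ × 4.920 × 2.966×10¹⁰.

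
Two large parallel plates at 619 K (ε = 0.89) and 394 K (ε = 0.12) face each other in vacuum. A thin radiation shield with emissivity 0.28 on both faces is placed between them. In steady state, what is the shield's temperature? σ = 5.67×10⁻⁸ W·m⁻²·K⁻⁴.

T_s ≈ 583 K

In steady state the net flux on the hot side equals that on the cold side.
σ(T₁⁴−T_s⁴)/D₁ = σ(T_s⁴−T₂⁴)/D₂, with D₁ = 1/ε₁+1/ε_s−1 = 3.695, D₂ = 1/ε_s+1/ε₂−1 = 10.90.
Solve for T_s⁴: T_s⁴ = (D₂·T₁⁴ + D₁·T₂⁴)/(D₁+D₂) = 1.158×10¹¹ K⁴.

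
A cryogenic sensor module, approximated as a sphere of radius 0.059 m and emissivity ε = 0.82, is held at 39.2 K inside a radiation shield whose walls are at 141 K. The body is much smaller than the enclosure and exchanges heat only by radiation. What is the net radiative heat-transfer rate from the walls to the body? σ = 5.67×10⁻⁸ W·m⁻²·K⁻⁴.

For a small grey body in a large enclosure: P_net = εσA(T_body⁴ − T_wall⁴).
A = 4πr² = 0.04374 m²; T_body⁴ − T_wall⁴ = 2.361×10⁶ − 3.953×10⁸ = -3.929×10⁸ K⁴.
|P_net| = 0.82·5.67×10⁻⁸·0.04374·3.929×10⁸.

P_net ≈ 0.799 W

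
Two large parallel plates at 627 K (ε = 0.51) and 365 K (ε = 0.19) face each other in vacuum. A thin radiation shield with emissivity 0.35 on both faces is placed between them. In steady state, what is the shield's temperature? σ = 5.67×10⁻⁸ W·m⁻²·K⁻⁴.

T_s ≈ 572 K

In steady state the net flux on the hot side equals that on the cold side.
σ(T₁⁴−T_s⁴)/D₁ = σ(T_s⁴−T₂⁴)/D₂, with D₁ = 1/ε₁+1/ε_s−1 = 3.818, D₂ = 1/ε_s+1/ε₂−1 = 7.120.
Solve for T_s⁴: T_s⁴ = (D₂·T₁⁴ + D₁·T₂⁴)/(D₁+D₂) = 1.068×10¹¹ K⁴.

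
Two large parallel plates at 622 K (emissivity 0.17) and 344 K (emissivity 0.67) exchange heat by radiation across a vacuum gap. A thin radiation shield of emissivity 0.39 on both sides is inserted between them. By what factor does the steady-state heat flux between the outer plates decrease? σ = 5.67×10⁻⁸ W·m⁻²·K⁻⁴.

factor ≈ 1.65

Without shield: q₀ = σΔ(T⁴)/(1/ε₁+1/ε₂−1) with denominator 6.375.
With shield the two gaps are in series; the resistances add: (1/ε₁+1/ε_s−1)+(1/ε_s+1/ε₂−1) = 7.446+3.057 = 10.50.
Heat-flux ratio q₀/q = 10.50/6.375.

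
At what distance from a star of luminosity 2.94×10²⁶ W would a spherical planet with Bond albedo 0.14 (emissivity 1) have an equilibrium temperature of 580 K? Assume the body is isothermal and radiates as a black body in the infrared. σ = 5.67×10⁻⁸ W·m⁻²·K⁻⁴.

For an isothermal black-emitting sphere, (1−a)S·πr² = σ·4πr²·T⁴ ⇒ S = 4σT⁴/(1−a).
S = 4·5.67×10⁻⁸·(580)⁴/0.860 = 29840 W/m².
Flux falls as S = L/(4πd²), so d = √(L/(4πS)) = √(2.94×10²⁶/(4π·29840)).

d ≈ 2.80×10¹⁰ m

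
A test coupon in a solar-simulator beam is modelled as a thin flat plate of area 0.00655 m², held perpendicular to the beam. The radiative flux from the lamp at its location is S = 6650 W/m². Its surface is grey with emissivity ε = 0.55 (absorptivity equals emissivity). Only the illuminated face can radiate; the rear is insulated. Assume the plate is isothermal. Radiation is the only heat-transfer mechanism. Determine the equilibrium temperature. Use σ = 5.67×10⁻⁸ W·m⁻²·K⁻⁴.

T ≈ 585 K

At equilibrium, absorbed power = emitted power.
Absorbing cross-section = A = 0.006550 m²; emitting surface = A = 0.006550 m² (ratio 1).
εS·A_cross = εσ·A_surf·T⁴  ⇒  T⁴ = S/(1σ)   (ε cancels).
T⁴ = 6650/(1·5.67×10⁻⁸) = 1.173×10¹¹ K⁴.
T = (1.173×10¹¹)^(1/4).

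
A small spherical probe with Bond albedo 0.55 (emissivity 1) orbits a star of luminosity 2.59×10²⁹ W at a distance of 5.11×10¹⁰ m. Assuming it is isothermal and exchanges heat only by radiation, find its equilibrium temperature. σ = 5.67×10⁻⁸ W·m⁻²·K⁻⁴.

First find the stellar flux at distance d: S = L/(4πd²) = 2.59×10²⁹/(4π·(5.11×10¹⁰)²) = 7.893×10⁶ W/m².
For an isothermal sphere, absorbed (1−a)S·πr² = emitted σ·4πr²·T⁴, so T⁴ = (1−a)S/(4σ).
T⁴ = 0.450·7.893×10⁶/(4·5.67×10⁻⁸) = 1.566×10¹³ K⁴.

T ≈ 1990 K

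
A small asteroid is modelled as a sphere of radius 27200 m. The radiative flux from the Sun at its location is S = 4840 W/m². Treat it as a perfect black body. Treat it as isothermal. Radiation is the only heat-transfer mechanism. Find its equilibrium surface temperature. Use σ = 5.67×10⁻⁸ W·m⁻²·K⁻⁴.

At equilibrium, absorbed power = emitted power.
Absorbing cross-section = πr² = 2.324×10⁹ m²; emitting surface = 4πr² = 9.297×10⁹ m² (ratio 4).
S·A_cross = εσ·A_surf·T⁴  ⇒  T⁴ = S/(4σ).
T⁴ = 1.00·4840/(4·5.67×10⁻⁸) = 2.134×10¹⁰ K⁴.
T = (2.134×10¹⁰)^(1/4).

T ≈ 382 K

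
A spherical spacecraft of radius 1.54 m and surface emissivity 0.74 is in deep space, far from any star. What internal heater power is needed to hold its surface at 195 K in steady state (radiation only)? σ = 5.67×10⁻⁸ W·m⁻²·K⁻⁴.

P = εσ·4πr²·T⁴.
4πr² = 29.80 m²; T⁴ = 1.446×10⁹ K⁴.
P = 0.74·5.67×10⁻⁸·29.80·1.446×10⁹.

P ≈ 1810 W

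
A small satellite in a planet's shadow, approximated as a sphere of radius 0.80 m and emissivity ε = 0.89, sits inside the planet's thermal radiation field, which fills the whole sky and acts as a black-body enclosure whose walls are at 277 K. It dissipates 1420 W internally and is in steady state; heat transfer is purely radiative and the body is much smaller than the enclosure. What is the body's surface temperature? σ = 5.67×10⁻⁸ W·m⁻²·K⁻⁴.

For a small grey body in a large enclosure, net radiated power = εσA(T⁴ − T_w⁴).
Steady state: P = εσA(T⁴ − T_w⁴) with A = 4πr² = 8.042 m².
T⁴ = P/(εσA) + T_w⁴ = 1420/(0.89·5.67×10⁻⁸·8.042) + (277)⁴
    = 3.499×10⁹ + 5.887×10⁹ = 9.386×10⁹ K⁴.

T ≈ 311 K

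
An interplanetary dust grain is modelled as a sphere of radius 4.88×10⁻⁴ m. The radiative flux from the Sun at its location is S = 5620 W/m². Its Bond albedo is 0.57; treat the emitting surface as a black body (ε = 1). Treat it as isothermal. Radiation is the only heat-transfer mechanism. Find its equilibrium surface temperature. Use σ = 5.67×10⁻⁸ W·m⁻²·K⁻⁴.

At equilibrium, absorbed power = emitted power.
Absorbing cross-section = πr² = 7.482×10⁻⁷ m²; emitting surface = 4πr² = 2.993×10⁻⁶ m² (ratio 4).
(1−a)S·A_cross = εσ·A_surf·T⁴  ⇒  T⁴ = (1−a)S/(4σ).
T⁴ = 0.430·5620/(4·5.67×10⁻⁸) = 1.066×10¹⁰ K⁴.
T = (1.066×10¹⁰)^(1/4).

T ≈ 321 K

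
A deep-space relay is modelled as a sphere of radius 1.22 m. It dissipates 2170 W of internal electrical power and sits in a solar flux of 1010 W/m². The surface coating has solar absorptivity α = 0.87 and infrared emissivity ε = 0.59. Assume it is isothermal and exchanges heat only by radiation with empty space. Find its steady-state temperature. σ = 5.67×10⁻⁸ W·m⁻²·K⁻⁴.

T ≈ 317 K

At steady state, absorbed solar power + internal power = radiated power.
Absorbed: α·S·A_cross = 0.87·1010·4.676 = 4109 W (cross-section πr²).
Total input = 4109 + 2170 = 6279 W.
Radiated: εσ·A_surf·T⁴ with A_surf = 4πr² = 18.70 m².
T⁴ = 6279/(0.59·5.67×10⁻⁸·18.70) = 1.003×10¹⁰ K⁴.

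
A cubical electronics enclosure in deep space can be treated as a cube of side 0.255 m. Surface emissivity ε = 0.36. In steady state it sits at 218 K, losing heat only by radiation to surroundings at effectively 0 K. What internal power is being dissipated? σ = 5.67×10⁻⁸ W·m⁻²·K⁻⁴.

P ≈ 18.0 W

Steady state: P = εσA T⁴.
A = 6L² = 0.3901 m²; T⁴ = (218)⁴ = 2.259×10⁹ K⁴.
P = 0.36 × 5.67×10⁻⁸ × 0.3901 × 2.259×10⁹.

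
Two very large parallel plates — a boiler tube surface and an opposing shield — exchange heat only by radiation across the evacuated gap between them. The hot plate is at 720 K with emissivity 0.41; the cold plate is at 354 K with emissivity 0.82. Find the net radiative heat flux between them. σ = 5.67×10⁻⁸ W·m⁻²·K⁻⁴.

For two infinite grey parallel plates, q = σ(T₁⁴ − T₂⁴)/(1/ε₁ + 1/ε₂ − 1).
T₁⁴ − T₂⁴ = 2.687×10¹¹ − 1.570×10¹⁰ = 2.530×10¹¹ K⁴.
1/ε₁ + 1/ε₂ − 1 = 2.439 + 1.220 − 1 = 2.659.
q = 5.67×10⁻⁸ × 2.530×10¹¹ / 2.659.

q ≈ 5400 W/m²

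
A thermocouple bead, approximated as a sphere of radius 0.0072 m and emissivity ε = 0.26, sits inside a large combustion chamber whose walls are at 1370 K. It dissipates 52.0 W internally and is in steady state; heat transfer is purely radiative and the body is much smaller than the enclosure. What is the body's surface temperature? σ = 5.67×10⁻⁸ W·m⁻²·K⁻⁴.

T ≈ 1730 K

For a small grey body in a large enclosure, net radiated power = εσA(T⁴ − T_w⁴).
Steady state: P = εσA(T⁴ − T_w⁴) with A = 4πr² = 6.514×10⁻⁴ m².
T⁴ = P/(εσA) + T_w⁴ = 52.0/(0.26·5.67×10⁻⁸·6.514×10⁻⁴) + (1370)⁴
    = 5.415×10¹² + 3.523×10¹² = 8.937×10¹² K⁴.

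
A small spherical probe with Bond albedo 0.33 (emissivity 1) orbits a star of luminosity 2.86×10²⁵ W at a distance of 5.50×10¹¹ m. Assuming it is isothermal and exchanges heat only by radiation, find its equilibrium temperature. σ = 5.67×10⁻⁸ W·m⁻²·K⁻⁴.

First find the stellar flux at distance d: S = L/(4πd²) = 2.86×10²⁵/(4π·(5.50×10¹¹)²) = 7.524 W/m².
For an isothermal sphere, absorbed (1−a)S·πr² = emitted σ·4πr²·T⁴, so T⁴ = (1−a)S/(4σ).
T⁴ = 0.670·7.524/(4·5.67×10⁻⁸) = 2.223×10⁷ K⁴.

T ≈ 68.7 K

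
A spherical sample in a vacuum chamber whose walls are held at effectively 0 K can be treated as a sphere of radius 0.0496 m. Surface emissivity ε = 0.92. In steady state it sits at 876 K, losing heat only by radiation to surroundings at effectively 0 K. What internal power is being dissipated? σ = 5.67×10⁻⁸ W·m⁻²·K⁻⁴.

P ≈ 950 W

Steady state: P = εσA T⁴.
A = 4πr² = 0.03092 m²; T⁴ = (876)⁴ = 5.889×10¹¹ K⁴.
P = 0.92 × 5.67×10⁻⁸ × 0.03092 × 5.889×10¹¹.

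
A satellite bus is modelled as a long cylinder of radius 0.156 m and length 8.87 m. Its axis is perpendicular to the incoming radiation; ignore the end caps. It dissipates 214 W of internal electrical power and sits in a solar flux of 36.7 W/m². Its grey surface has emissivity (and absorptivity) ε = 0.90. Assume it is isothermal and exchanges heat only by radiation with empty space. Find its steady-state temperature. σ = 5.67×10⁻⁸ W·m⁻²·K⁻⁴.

T ≈ 162 K

At steady state, absorbed solar power + internal power = radiated power.
Absorbed: α·S·A_cross = 0.90·36.7·2.767 = 91.41 W (cross-section 2rL).
Total input = 91.41 + 214 = 305.4 W.
Radiated: εσ·A_surf·T⁴ with A_surf = 2πrL = 8.694 m².
T⁴ = 305.4/(0.90·5.67×10⁻⁸·8.694) = 6.884×10⁸ K⁴.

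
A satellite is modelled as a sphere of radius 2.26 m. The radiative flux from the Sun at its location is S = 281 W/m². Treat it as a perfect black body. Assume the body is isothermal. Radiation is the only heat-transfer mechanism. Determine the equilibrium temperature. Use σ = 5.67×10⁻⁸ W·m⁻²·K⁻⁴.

At equilibrium, absorbed power = emitted power.
Absorbing cross-section = πr² = 16.05 m²; emitting surface = 4πr² = 64.18 m² (ratio 4).
S·A_cross = εσ·A_surf·T⁴  ⇒  T⁴ = S/(4σ).
T⁴ = 1.00·281/(4·5.67×10⁻⁸) = 1.239×10⁹ K⁴.
T = (1.239×10⁹)^(1/4).

T ≈ 188 K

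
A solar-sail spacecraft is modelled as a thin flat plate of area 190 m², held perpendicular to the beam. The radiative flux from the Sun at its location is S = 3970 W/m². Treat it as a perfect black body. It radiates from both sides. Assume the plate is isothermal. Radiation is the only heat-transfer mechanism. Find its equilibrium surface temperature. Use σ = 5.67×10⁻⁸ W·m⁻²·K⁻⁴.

T ≈ 433 K

At equilibrium, absorbed power = emitted power.
Absorbing cross-section = A = 190.0 m²; emitting surface = 2A = 380.0 m² (ratio 2).
S·A_cross = εσ·A_surf·T⁴  ⇒  T⁴ = S/(2σ).
T⁴ = 1.00·3970/(2·5.67×10⁻⁸) = 3.501×10¹⁰ K⁴.
T = (3.501×10¹⁰)^(1/4).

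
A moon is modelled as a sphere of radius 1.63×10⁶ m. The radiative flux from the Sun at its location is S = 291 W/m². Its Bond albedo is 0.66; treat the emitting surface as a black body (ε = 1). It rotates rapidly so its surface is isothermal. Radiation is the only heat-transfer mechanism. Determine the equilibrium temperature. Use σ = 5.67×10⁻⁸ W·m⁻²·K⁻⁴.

T ≈ 145 K

At equilibrium, absorbed power = emitted power.
Absorbing cross-section = πr² = 8.347×10¹² m²; emitting surface = 4πr² = 3.339×10¹³ m² (ratio 4).
(1−a)S·A_cross = εσ·A_surf·T⁴  ⇒  T⁴ = (1−a)S/(4σ).
T⁴ = 0.340·291/(4·5.67×10⁻⁸) = 4.362×10⁸ K⁴.
T = (4.362×10⁸)^(1/4).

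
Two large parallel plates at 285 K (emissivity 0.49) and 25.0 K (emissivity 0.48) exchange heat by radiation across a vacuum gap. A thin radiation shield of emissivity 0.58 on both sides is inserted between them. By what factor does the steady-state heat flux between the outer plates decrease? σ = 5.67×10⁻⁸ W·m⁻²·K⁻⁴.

factor ≈ 1.78

Without shield: q₀ = σΔ(T⁴)/(1/ε₁+1/ε₂−1) with denominator 3.124.
With shield the two gaps are in series; the resistances add: (1/ε₁+1/ε_s−1)+(1/ε_s+1/ε₂−1) = 2.765+2.807 = 5.572.
Heat-flux ratio q₀/q = 5.572/3.124.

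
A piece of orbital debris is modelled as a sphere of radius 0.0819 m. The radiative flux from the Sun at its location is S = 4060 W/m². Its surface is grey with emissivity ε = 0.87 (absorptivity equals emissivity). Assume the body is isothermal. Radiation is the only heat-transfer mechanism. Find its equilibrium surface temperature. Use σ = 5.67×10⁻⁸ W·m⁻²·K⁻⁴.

T ≈ 366 K

At equilibrium, absorbed power = emitted power.
Absorbing cross-section = πr² = 0.02107 m²; emitting surface = 4πr² = 0.08429 m² (ratio 4).
εS·A_cross = εσ·A_surf·T⁴  ⇒  T⁴ = S/(4σ)   (ε cancels).
T⁴ = 4060/(4·5.67×10⁻⁸) = 1.790×10¹⁰ K⁴.
T = (1.790×10¹⁰)^(1/4).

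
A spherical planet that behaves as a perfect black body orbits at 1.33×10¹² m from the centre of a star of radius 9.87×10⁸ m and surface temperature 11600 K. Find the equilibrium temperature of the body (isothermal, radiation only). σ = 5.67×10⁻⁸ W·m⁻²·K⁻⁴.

The star's surface emits σT_*⁴; at distance d the flux is S = σT_*⁴(R_*/d)².
S = 5.67×10⁻⁸·(11600)⁴·(9.87×10⁸/1.33×10¹²)² = 565.4 W/m².
For an isothermal sphere T⁴ = (1−a)S/(4σ) = 2.493×10⁹ K⁴.

T ≈ 223 K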